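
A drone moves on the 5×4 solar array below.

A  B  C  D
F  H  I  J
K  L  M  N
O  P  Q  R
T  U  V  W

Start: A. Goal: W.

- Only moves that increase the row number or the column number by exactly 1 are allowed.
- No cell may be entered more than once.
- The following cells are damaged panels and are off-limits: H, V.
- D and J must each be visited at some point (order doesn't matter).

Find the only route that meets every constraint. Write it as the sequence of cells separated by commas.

A, B, C, D, J, N, R, W

Moves only go right or down, so the column and row indices never decrease.
Route from A: 3× right (reaching D), 4× down (reaching W) — 7 moves in all.
Check: all required cells visited.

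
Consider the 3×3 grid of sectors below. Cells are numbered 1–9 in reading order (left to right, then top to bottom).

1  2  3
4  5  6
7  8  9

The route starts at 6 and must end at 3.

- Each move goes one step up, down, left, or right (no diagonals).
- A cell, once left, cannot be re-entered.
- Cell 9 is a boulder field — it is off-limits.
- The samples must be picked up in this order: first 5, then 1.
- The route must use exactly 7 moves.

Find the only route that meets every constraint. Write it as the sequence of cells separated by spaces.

6 5 8 7 4 1 2 3

The waypoints must appear in the order 5, 1, with no cell reused.
Route from 6: left 1 to 5, down 1 to 8, left 1 to 7, up 2 to 1, right 2 to 3 — 7 moves in all.
Check: order respected (5 at step 1, 1 at step 5); 7 moves as required.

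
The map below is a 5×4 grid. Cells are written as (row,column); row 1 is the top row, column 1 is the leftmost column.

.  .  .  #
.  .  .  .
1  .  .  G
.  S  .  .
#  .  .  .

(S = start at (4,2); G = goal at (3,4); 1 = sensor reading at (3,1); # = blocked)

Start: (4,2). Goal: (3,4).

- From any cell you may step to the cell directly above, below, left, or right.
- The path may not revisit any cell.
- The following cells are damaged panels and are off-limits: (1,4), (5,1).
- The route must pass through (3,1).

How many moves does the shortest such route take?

Any route passes through (3,1) somewhere between (4,2) and (3,4). Summing Manhattan distances along the two legs ((4,2) → (3,1) → (3,4)) gives a lower bound of 2 + 3 = 5 moves.
A route of 5 moves achieves this: (4,2) → (4,1) → (3,1) → (3,2) → (3,3) → (3,4).
Since 5 matches the lower bound, it is optimal.

5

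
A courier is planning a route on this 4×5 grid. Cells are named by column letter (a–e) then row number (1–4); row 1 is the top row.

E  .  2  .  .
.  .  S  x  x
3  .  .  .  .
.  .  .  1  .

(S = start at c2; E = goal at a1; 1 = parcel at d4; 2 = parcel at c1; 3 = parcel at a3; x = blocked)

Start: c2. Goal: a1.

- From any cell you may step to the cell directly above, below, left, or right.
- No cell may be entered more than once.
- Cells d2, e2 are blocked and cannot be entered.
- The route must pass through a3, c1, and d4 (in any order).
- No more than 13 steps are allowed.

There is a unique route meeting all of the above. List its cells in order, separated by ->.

The 13-move cap with required stops at a3, c1, d4 leaves no slack for detours.
Route from c2: up to c1, left to b1, 2× down (reaching b3), 2× right (reaching d3), down to d4, 3× left (reaching a4), 3× up (reaching a1) — 13 moves in all.
Check: all required cells visited; 13 ≤ 13 moves.

c2 -> c1 -> b1 -> b2 -> b3 -> c3 -> d3 -> d4 -> c4 -> b4 -> a4 -> a3 -> a2 -> a1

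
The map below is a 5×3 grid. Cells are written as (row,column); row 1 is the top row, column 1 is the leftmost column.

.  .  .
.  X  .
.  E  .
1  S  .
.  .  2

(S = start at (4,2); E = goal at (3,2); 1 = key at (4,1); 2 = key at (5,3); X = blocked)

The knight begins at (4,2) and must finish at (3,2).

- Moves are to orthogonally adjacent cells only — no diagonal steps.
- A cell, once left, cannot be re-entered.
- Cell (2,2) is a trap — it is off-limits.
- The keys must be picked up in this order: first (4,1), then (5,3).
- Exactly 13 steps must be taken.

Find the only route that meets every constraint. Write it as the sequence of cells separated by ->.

(4,2) -> (4,1) -> (5,1) -> (5,2) -> (5,3) -> (4,3) -> (3,3) -> (2,3) -> (1,3) -> (1,2) -> (1,1) -> (2,1) -> (3,1) -> (3,2)

The waypoints must appear in the order (4,1), (5,3), with no cell reused.
Route from (4,2): left 1 to (4,1), down 1 to (5,1), right 2 to (5,3), up 4 to (1,3), left 2 to (1,1), down 2 to (3,1), right 1 to (3,2) — 13 moves in all.
Check: order respected (1 at step 1, 2 at step 4); 13 moves as required.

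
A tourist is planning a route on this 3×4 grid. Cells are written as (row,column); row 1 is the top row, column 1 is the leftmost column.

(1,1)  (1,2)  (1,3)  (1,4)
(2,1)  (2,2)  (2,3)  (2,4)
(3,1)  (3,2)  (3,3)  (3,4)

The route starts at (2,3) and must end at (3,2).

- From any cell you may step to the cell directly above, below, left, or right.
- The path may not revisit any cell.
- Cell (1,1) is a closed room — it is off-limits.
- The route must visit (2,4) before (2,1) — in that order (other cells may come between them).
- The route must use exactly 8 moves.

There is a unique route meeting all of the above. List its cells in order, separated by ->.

The waypoints must appear in the order (2,4), (2,1), with no cell reused.
Route from (2,3): right 1 to (2,4), up 1 to (1,4), left 2 to (1,2), down 1 to (2,2), left 1 to (2,1), down 1 to (3,1), right 1 to (3,2) — 8 moves in all.
Check: order respected ((2,4) at step 1, (2,1) at step 6); 8 moves as required.

(2,3) -> (2,4) -> (1,4) -> (1,3) -> (1,2) -> (2,2) -> (2,1) -> (3,1) -> (3,2)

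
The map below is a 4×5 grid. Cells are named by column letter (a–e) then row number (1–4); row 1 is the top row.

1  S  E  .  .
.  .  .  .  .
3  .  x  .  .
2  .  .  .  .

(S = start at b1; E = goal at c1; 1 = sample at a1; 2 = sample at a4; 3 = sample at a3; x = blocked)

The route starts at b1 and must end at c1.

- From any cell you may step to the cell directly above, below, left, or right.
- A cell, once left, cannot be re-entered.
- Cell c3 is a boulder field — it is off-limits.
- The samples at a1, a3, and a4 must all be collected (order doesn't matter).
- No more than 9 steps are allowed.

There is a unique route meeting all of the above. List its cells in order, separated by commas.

b1, a1, a2, a3, a4, b4, b3, b2, c2, c1

The 9-move cap with required stops at a1, a3, a4 leaves no slack for detours.
Route from b1: left 1 to a1, down 3 to a4, right 1 to b4, up 2 to b2, right 1 to c2, up 1 to c1 — 9 moves in all.
Check: all required cells visited; 9 ≤ 9 moves.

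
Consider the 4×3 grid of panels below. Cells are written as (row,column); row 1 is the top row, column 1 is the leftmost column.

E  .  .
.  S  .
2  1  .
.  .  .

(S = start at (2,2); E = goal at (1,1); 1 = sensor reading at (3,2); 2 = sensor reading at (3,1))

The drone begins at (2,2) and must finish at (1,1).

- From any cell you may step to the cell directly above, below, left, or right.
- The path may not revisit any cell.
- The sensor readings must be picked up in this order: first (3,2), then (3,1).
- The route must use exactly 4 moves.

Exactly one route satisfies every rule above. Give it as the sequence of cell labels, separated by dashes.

(2,2) - (3,2) - (3,1) - (2,1) - (1,1)

The waypoints must appear in the order (3,2), (3,1), with no cell reused.
Route from (2,2): down 1 to (3,2), left 1 to (3,1), up 2 to (1,1) — 4 moves in all.
Check: order respected (1 at step 1, 2 at step 2); 4 moves as required.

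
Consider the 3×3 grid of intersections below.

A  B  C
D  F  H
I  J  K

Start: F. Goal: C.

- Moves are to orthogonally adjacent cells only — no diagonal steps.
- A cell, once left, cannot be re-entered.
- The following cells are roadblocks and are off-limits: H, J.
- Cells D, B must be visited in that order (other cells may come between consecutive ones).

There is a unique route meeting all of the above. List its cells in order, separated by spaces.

The waypoints must appear in the order D, B, with no cell reused.
Route from F: left to D, up to A, 2× right (reaching C) — 4 moves in all.
Check: order respected (D at step 1, B at step 3).

F D A B C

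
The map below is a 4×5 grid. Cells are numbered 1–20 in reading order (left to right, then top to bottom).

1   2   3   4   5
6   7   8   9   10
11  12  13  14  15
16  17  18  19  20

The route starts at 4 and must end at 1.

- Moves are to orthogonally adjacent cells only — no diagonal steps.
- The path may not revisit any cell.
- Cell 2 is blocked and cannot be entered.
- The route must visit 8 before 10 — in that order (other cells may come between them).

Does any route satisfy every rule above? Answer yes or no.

yes

One route that works: 4 → 3 → 8 → 9 → 10 → 15 → 14 → 13 → 12 → 7 → 6 → 1.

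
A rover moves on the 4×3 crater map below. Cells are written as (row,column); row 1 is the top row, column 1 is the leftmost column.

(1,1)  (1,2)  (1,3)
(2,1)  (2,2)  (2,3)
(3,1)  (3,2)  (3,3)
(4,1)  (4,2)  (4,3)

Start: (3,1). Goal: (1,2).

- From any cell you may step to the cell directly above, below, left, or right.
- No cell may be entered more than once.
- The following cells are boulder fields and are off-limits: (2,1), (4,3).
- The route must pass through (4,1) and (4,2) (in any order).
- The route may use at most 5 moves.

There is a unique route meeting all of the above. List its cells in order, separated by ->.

(3,1) -> (4,1) -> (4,2) -> (3,2) -> (2,2) -> (1,2)

The 5-move cap with required stops at (4,1), (4,2) leaves no slack for detours.
Route from (3,1): down to (4,1), right to (4,2), 3× up (reaching (1,2)) — 5 moves in all.
Check: all required cells visited; 5 ≤ 5 moves.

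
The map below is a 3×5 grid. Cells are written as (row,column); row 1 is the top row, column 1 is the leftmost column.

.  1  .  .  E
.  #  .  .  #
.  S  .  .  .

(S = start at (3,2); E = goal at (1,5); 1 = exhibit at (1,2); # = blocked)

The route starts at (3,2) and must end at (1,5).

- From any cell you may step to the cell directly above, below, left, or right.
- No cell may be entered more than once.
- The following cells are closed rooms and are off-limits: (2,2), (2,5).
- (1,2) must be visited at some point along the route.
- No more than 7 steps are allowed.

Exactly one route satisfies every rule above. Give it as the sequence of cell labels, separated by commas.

(3,2), (3,1), (2,1), (1,1), (1,2), (1,3), (1,4), (1,5)

The budget equals the shortest possible length, so every move has to be on a shortest route through the required cells.
Route from (3,2): left to (3,1), 2× up (reaching (1,1)), 4× right (reaching (1,5)) — 7 moves in all.
Check: all required cells visited; 7 ≤ 7 moves.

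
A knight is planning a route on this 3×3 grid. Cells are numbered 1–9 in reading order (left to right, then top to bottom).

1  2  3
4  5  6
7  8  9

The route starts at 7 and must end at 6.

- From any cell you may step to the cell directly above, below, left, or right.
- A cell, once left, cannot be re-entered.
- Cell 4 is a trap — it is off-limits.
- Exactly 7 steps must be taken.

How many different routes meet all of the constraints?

Need simple routes of exactly 7 moves from 7 to 6 (Manhattan distance 3, so 2 moves are spent on a detour and 2 undoing it).
No route satisfies every constraint, so the count is 0.

0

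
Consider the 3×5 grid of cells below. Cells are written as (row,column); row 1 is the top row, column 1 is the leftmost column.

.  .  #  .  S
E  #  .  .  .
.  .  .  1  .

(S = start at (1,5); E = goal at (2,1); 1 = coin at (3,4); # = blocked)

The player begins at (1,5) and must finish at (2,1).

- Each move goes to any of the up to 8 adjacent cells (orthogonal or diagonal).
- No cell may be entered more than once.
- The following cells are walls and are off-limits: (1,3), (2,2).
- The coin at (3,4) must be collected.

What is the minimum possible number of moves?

5

Any route passes through (3,4) somewhere between (1,5) and (2,1). Summing Chebyshev distances along the two legs ((1,5) → (3,4) → (2,1)) gives a lower bound of 2 + 3 = 5 moves.
A route of 5 moves achieves this: (1,5) → (2,4) → (3,4) → (2,3) → (1,2) → (2,1).
Since 5 matches the lower bound, it is optimal.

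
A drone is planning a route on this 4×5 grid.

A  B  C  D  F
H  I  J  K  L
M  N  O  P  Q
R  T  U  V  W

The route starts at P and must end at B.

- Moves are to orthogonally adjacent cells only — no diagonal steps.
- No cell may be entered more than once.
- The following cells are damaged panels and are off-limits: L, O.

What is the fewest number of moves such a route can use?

4

The Manhattan distance from P to B is |3−1| + |4−2| = 4, so at least 4 moves are needed.
A route of 4 moves achieves this: P → K → D → C → B.
Since 4 matches the lower bound, it is optimal.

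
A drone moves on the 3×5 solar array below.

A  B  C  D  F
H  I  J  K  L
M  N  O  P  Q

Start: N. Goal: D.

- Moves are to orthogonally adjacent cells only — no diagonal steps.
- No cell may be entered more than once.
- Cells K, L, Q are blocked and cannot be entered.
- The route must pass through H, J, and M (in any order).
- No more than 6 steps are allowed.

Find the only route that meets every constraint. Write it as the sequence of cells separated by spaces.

The 6-move cap with required stops at H, J, M leaves no slack for detours.
Route from N: left 1 to M, up 1 to H, right 2 to J, up 1 to C, right 1 to D — 6 moves in all.
Check: all required cells visited; 6 ≤ 6 moves.

N M H I J C D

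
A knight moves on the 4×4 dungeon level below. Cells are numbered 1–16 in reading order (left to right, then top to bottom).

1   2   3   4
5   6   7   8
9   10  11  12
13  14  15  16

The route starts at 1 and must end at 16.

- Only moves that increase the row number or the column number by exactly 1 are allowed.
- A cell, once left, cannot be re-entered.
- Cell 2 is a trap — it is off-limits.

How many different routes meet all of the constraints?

10

A right/down-only route from 1 to 16 makes exactly 3 down-moves and 3 right-moves in some order.
With no other constraints that would be C(6,3) = 20 routes.
Subtract routes through each blocked cell (inclusion–exclusion for overlaps): − through 2: 10 → 10.
That gives 10 routes.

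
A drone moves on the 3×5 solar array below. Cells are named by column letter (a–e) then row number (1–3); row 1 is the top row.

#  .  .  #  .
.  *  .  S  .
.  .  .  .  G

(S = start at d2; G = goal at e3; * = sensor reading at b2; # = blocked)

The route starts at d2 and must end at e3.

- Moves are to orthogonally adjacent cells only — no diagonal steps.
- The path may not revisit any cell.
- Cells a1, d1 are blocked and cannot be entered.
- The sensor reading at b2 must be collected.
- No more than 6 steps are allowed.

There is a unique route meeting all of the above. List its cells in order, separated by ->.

The budget equals the shortest possible length, so every move has to be on a shortest route through the required cells.
Route from d2: left 2 to b2, down 1 to b3, right 3 to e3 — 6 moves in all.
Check: all required cells visited; 6 ≤ 6 moves.

d2 -> c2 -> b2 -> b3 -> c3 -> d3 -> e3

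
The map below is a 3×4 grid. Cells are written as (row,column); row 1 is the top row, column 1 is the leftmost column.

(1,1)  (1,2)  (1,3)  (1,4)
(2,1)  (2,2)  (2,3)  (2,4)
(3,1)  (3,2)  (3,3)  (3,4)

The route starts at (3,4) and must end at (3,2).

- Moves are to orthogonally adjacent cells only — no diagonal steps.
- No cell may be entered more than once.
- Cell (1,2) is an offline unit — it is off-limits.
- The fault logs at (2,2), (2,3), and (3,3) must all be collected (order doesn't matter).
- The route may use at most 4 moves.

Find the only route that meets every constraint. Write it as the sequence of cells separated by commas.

(3,4), (3,3), (2,3), (2,2), (3,2)

Any route must reach (2,2), (2,3), and (3,3) and still end at (3,2) within 4 moves, so the order of the required stops is forced.
Route from (3,4): left 1 to (3,3), up 1 to (2,3), left 1 to (2,2), down 1 to (3,2) — 4 moves in all.
Check: all required cells visited; 4 ≤ 4 moves.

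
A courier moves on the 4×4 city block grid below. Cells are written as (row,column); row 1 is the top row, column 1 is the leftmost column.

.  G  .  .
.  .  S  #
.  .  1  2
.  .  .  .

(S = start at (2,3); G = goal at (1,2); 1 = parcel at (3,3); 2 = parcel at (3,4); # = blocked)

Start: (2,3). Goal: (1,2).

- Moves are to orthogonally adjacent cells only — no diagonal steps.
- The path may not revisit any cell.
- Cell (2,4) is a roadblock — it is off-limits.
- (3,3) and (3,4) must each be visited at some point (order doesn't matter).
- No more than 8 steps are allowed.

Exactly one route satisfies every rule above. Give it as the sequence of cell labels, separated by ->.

The 8-move cap with required stops at (3,3), (3,4) leaves no slack for detours.
Route from (2,3): down to (3,3), right to (3,4), down to (4,4), 2× left (reaching (4,2)), 3× up (reaching (1,2)) — 8 moves in all.
Check: all required cells visited; 8 ≤ 8 moves.

(2,3) -> (3,3) -> (3,4) -> (4,4) -> (4,3) -> (4,2) -> (3,2) -> (2,2) -> (1,2)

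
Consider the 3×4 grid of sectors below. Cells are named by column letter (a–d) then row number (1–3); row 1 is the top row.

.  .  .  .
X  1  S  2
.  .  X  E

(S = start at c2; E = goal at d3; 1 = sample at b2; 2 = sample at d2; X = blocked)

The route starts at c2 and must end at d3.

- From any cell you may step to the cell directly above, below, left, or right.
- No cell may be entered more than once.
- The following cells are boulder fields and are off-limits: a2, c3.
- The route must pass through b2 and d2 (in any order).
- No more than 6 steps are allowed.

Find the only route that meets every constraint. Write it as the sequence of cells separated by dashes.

The budget equals the shortest possible length, so every move has to be on a shortest route through the required cells.
Route from c2: left to b2, up to b1, 2× right (reaching d1), 2× down (reaching d3) — 6 moves in all.
Check: all required cells visited; 6 ≤ 6 moves.

c2 - b2 - b1 - c1 - d1 - d2 - d3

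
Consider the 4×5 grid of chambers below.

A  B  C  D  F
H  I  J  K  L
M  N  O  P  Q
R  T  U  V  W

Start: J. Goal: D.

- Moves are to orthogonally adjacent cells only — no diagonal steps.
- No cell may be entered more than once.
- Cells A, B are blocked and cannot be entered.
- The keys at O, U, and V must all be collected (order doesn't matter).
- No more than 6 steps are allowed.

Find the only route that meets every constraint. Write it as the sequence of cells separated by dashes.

J - O - U - V - P - K - D

Any route must reach O, U, and V and still end at D within 6 moves, so the order of the required stops is forced.
Route from J: down 2 to U, right 1 to V, up 3 to D — 6 moves in all.
Check: all required cells visited; 6 ≤ 6 moves.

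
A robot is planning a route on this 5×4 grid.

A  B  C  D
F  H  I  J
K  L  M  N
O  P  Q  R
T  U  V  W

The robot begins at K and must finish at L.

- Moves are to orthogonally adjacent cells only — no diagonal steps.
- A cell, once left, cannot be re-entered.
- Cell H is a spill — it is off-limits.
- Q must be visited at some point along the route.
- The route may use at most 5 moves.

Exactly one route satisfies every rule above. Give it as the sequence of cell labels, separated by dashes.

The budget equals the shortest possible length, so every move has to be on a shortest route through the required cells.
Route from K: down 1 to O, right 2 to Q, up 1 to M, left 1 to L — 5 moves in all.
Check: all required cells visited; 5 ≤ 5 moves.

K - O - P - Q - M - L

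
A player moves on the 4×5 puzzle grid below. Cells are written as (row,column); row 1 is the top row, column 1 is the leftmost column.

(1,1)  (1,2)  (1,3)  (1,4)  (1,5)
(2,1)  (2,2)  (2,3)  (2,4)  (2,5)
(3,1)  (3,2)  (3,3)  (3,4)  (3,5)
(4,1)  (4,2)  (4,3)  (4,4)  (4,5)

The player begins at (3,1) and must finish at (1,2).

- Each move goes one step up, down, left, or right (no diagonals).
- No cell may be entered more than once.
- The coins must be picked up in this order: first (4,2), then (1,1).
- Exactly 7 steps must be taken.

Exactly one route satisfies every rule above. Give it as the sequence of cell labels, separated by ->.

The waypoints must appear in the order (4,2), (1,1), with no cell reused.
Route from (3,1): down to (4,1), right to (4,2), 2× up (reaching (2,2)), left to (2,1), up to (1,1), right to (1,2) — 7 moves in all.
Check: order respected ((4,2) at step 2, (1,1) at step 6); 7 moves as required.

(3,1) -> (4,1) -> (4,2) -> (3,2) -> (2,2) -> (2,1) -> (1,1) -> (1,2)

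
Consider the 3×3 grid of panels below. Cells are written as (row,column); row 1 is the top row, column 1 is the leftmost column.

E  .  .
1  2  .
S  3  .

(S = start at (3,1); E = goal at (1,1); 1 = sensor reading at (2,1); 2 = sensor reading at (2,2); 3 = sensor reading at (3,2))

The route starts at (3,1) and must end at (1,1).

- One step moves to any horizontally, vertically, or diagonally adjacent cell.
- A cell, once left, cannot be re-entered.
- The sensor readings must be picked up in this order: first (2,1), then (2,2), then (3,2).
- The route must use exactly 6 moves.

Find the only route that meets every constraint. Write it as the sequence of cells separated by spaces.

(3,1) (2,1) (2,2) (3,2) (2,3) (1,2) (1,1)

The waypoints must appear in the order (2,1), (2,2), (3,2), with no cell reused.
Route from (3,1): up 1 to (2,1), right 1 to (2,2), down 1 to (3,2), up-right 1 to (2,3), up-left 1 to (1,2), left 1 to (1,1) — 6 moves in all.
Check: order respected (1 at step 1, 2 at step 2, 3 at step 3); 6 moves as required.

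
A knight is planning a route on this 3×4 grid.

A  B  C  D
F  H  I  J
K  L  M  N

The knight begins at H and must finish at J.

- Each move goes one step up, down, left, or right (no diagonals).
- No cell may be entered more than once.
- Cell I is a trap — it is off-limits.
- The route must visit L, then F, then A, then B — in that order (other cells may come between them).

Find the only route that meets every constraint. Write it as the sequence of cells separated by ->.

The waypoints must appear in the order L, F, A, B, with no cell reused.
Route from H: down 1 to L, left 1 to K, up 2 to A, right 3 to D, down 1 to J — 8 moves in all.
Check: order respected (L at step 1, F at step 3, A at step 4, B at step 5).

H -> L -> K -> F -> A -> B -> C -> D -> J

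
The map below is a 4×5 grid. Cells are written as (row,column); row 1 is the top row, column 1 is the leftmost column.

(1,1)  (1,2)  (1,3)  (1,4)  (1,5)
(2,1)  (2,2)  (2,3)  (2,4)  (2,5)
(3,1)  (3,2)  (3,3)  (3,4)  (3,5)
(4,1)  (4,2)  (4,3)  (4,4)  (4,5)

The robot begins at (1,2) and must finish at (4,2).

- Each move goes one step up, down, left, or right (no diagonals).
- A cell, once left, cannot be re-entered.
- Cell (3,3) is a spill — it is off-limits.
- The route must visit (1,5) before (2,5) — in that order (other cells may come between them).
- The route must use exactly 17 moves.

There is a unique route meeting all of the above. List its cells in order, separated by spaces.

The waypoints must appear in the order (1,5), (2,5), with no cell reused.
Route from (1,2): left to (1,1), 2× down (reaching (3,1)), right to (3,2), up to (2,2), right to (2,3), up to (1,3), 2× right (reaching (1,5)), down to (2,5), left to (2,4), down to (3,4), right to (3,5), down to (4,5), 3× left (reaching (4,2)) — 17 moves in all.
Check: order respected ((1,5) at step 9, (2,5) at step 10); 17 moves as required.

(1,2) (1,1) (2,1) (3,1) (3,2) (2,2) (2,3) (1,3) (1,4) (1,5) (2,5) (2,4) (3,4) (3,5) (4,5) (4,4) (4,3) (4,2)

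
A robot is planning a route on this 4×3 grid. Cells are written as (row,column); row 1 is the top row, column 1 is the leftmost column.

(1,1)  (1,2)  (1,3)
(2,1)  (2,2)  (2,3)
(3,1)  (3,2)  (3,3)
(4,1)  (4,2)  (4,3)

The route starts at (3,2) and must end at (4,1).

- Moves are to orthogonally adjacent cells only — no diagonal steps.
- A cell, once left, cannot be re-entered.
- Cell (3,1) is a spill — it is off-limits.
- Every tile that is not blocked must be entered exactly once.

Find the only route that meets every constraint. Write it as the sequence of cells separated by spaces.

(3,2) (2,2) (2,1) (1,1) (1,2) (1,3) (2,3) (3,3) (4,3) (4,2) (4,1)

Need to visit all 11 open cells exactly once, starting at (3,2) and ending at (4,1).
Cell (1,3) has only two open neighbours ((2,3) and (1,2)), so the path must pass straight through it: one of those is the cell it's entered from and the other is where it exits.
Route from (3,2): up 1 to (2,2), left 1 to (2,1), up 1 to (1,1), right 2 to (1,3), down 3 to (4,3), left 2 to (4,1) — 10 moves in all.
Check: all 11 open cells covered.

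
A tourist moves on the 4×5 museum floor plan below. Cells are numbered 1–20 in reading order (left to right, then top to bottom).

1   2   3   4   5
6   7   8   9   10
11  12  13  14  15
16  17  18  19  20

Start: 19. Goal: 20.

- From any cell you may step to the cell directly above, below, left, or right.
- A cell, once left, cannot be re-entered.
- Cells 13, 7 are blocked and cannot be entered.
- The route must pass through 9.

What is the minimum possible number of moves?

5

Any route passes through 9 somewhere between 19 and 20. Summing Manhattan distances along the two legs (19 → 9 → 20) gives a lower bound of 2 + 3 = 5 moves.
A route of 5 moves achieves this: 19 → 14 → 9 → 10 → 15 → 20.
Since 5 matches the lower bound, it is optimal.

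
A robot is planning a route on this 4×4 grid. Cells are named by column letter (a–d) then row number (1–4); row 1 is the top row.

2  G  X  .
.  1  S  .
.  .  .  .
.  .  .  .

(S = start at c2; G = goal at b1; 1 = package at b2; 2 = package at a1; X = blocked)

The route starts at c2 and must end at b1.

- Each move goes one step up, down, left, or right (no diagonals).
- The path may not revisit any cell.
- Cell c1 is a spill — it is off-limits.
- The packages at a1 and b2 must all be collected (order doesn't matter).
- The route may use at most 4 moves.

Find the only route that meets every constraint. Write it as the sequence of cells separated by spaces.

c2 b2 a2 a1 b1

The 4-move cap with required stops at a1, b2 leaves no slack for detours.
Route from c2: left 2 to a2, up 1 to a1, right 1 to b1 — 4 moves in all.
Check: all required cells visited; 4 ≤ 4 moves.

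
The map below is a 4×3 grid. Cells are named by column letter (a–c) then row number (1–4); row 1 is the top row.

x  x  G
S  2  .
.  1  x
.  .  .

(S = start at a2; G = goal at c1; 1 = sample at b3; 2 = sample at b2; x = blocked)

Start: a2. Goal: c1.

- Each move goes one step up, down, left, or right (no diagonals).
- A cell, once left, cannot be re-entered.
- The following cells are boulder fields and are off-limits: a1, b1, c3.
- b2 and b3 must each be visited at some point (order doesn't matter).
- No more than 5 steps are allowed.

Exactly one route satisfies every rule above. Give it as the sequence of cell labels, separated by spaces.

a2 a3 b3 b2 c2 c1

Any route must reach b2 and b3 and still end at c1 within 5 moves, so the order of the required stops is forced.
Route from a2: down 1 to a3, right 1 to b3, up 1 to b2, right 1 to c2, up 1 to c1 — 5 moves in all.
Check: all required cells visited; 5 ≤ 5 moves.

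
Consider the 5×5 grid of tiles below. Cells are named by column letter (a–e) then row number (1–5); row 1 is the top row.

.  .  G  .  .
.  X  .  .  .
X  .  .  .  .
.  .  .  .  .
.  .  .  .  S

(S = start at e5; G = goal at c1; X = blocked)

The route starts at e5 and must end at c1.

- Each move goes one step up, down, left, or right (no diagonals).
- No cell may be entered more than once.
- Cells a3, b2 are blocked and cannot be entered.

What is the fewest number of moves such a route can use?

The Manhattan distance from e5 to c1 is |5−1| + |5−3| = 6, so at least 6 moves are needed.
A route of 6 moves achieves this: e5 → e4 → e3 → e2 → e1 → d1 → c1.
Since 6 matches the lower bound, it is optimal.

6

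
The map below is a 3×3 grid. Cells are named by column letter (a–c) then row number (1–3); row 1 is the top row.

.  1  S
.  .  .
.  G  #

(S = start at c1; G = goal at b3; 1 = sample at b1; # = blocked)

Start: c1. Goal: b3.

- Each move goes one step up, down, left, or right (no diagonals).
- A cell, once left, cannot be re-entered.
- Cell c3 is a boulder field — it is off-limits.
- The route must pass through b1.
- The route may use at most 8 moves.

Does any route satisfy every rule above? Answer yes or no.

One route that works: c1 → b1 → b2 → b3.

yes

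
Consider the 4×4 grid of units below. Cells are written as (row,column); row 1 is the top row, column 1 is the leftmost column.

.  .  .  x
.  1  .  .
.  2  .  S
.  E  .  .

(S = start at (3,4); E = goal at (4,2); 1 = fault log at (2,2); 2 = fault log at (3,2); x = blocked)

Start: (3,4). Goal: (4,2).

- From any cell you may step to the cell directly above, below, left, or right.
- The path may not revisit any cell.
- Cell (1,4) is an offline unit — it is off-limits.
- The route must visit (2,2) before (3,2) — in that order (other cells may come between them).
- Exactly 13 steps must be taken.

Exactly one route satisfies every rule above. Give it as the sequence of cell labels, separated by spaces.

The waypoints must appear in the order (2,2), (3,2), with no cell reused.
Route from (3,4): down to (4,4), left to (4,3), 3× up (reaching (1,3)), 2× left (reaching (1,1)), down to (2,1), right to (2,2), down to (3,2), left to (3,1), down to (4,1), right to (4,2) — 13 moves in all.
Check: order respected (1 at step 9, 2 at step 10); 13 moves as required.

(3,4) (4,4) (4,3) (3,3) (2,3) (1,3) (1,2) (1,1) (2,1) (2,2) (3,2) (3,1) (4,1) (4,2)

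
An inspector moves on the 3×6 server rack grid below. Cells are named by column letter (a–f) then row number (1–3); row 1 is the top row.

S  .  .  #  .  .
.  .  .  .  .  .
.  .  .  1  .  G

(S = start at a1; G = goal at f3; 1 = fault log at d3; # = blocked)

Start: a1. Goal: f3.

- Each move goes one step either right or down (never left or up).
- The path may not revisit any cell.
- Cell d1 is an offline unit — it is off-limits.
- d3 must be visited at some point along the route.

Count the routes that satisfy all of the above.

A right/down-only route from a1 to f3 makes exactly 2 down-moves and 5 right-moves in some order.
With no other constraints that would be C(7,2) = 21 routes.
Split at d3 and multiply the segment counts (each segment already excludes blocked cells): a1→d3: 9; d3→f3: 1; product = 9.
That gives 9 routes.

9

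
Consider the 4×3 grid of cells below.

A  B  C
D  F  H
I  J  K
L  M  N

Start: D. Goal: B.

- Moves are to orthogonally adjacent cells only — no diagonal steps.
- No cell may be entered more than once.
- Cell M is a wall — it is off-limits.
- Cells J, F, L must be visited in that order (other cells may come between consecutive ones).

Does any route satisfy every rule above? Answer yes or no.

L must be visited but has only one open neighbour (I), and it is neither the start nor the goal — the route would have to enter and leave through I, re-entering it.

no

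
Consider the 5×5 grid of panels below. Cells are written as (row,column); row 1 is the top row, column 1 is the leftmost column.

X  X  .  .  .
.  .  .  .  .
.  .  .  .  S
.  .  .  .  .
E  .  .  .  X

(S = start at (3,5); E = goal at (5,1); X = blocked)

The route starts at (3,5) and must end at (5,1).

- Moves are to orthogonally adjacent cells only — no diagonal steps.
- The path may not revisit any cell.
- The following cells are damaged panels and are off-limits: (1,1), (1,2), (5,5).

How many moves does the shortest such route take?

The Manhattan distance from (3,5) to (5,1) is |3−5| + |5−1| = 6, so at least 6 moves are needed.
A route of 6 moves achieves this: (3,5) → (4,5) → (4,4) → (5,4) → (5,3) → (5,2) → (5,1).
Since 6 matches the lower bound, it is optimal.

6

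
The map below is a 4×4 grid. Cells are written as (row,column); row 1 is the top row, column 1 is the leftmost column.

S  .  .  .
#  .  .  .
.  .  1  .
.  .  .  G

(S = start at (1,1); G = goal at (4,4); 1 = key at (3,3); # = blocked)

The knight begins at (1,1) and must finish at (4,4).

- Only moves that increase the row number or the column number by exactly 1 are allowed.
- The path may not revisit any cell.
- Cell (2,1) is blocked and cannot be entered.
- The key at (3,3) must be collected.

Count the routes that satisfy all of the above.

A right/down-only route from (1,1) to (4,4) makes exactly 3 down-moves and 3 right-moves in some order.
With no other constraints that would be C(6,3) = 20 routes.
Split at (3,3) and multiply the segment counts (each segment already excludes blocked cells): (1,1)→(3,3): 3; (3,3)→(4,4): 2; product = 6.
That gives 6 routes.

6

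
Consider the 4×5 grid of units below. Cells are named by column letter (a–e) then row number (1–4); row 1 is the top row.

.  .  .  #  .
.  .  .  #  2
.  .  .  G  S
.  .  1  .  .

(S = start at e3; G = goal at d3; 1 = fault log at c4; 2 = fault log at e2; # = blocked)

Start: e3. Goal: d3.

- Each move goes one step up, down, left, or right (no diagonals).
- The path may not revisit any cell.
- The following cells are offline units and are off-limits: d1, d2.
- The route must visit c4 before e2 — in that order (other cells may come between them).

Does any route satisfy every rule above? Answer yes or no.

no

Every way from e2 onward to d3 runs back through e3, which the route has already used — so it cannot be completed without a revisit.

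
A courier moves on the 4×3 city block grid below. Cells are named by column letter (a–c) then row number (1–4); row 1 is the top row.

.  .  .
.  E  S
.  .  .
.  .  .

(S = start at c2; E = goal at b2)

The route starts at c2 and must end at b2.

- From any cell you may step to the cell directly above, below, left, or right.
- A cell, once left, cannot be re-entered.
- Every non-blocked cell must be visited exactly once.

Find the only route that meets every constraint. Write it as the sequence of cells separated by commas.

c2, c1, b1, a1, a2, a3, a4, b4, c4, c3, b3, b2

Need to visit all 12 open cells exactly once, starting at c2 and ending at b2.
Route from c2: up to c1, 2× left (reaching a1), 3× down (reaching a4), 2× right (reaching c4), up to c3, left to b3, up to b2 — 11 moves in all.
Check: all 12 open cells covered.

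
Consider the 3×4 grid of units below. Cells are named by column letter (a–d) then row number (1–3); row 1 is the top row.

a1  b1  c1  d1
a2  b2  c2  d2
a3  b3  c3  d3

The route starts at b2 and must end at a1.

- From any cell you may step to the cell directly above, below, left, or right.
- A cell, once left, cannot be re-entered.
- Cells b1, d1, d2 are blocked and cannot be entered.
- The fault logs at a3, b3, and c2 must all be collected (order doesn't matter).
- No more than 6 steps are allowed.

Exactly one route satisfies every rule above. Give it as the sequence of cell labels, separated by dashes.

b2 - c2 - c3 - b3 - a3 - a2 - a1

The 6-move cap with required stops at a3, b3, c2 leaves no slack for detours.
Route from b2: right to c2, down to c3, 2× left (reaching a3), 2× up (reaching a1) — 6 moves in all.
Check: all required cells visited; 6 ≤ 6 moves.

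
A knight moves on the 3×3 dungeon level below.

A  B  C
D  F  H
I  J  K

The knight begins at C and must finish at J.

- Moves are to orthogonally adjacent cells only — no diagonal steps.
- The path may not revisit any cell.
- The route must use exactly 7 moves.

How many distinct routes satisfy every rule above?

2

Need simple routes of exactly 7 moves from C to J (Manhattan distance 3, so 2 moves are spent on a detour and 2 undoing it).
Enumerating: C H F B A D I J | C B A D F H K J.
That gives 2 routes.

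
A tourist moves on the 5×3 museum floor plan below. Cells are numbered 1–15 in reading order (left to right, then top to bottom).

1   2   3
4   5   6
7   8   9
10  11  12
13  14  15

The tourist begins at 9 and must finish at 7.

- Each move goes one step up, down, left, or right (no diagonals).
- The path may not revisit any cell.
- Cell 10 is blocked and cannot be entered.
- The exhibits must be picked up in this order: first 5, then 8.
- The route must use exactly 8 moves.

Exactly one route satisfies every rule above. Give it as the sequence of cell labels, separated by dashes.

9 - 6 - 3 - 2 - 1 - 4 - 5 - 8 - 7

The waypoints must appear in the order 5, 8, with no cell reused.
Route from 9: up 2 to 3, left 2 to 1, down 1 to 4, right 1 to 5, down 1 to 8, left 1 to 7 — 8 moves in all.
Check: order respected (5 at step 6, 8 at step 7); 8 moves as required.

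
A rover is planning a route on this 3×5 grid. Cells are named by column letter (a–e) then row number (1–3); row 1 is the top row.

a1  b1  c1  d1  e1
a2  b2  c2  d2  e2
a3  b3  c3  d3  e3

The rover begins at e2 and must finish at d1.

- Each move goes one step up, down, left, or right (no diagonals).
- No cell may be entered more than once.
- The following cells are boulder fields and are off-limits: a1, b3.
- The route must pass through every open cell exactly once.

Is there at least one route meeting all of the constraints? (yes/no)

Cell a3 has only one open neighbour but is neither the start nor the goal, so a Hamiltonian route would have to both enter and leave it through the same neighbour — impossible without revisiting.

no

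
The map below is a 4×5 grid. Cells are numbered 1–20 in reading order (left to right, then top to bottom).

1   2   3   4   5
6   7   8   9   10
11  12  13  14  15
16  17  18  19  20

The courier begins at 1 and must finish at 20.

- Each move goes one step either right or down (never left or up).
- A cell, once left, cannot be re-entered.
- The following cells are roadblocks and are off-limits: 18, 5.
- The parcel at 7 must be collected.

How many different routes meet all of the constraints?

A right/down-only route from 1 to 20 makes exactly 3 down-moves and 4 right-moves in some order.
With no other constraints that would be C(7,3) = 35 routes.
Split at 7 and multiply the segment counts (each segment already excludes blocked cells): 1→7: 2; 7→20: 7; product = 14.
That gives 14 routes.

14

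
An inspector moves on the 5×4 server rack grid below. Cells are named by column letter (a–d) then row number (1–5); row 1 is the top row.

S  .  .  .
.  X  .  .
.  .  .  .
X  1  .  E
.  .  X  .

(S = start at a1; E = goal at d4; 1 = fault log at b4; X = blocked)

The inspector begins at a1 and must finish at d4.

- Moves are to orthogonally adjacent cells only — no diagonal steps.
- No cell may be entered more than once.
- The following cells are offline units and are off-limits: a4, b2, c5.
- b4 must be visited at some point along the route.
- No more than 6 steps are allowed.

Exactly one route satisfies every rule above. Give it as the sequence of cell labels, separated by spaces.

The 6-move cap with required stops at b4 leaves no slack for detours.
Route from a1: 2× down (reaching a3), right to b3, down to b4, 2× right (reaching d4) — 6 moves in all.
Check: all required cells visited; 6 ≤ 6 moves.

a1 a2 a3 b3 b4 c4 d4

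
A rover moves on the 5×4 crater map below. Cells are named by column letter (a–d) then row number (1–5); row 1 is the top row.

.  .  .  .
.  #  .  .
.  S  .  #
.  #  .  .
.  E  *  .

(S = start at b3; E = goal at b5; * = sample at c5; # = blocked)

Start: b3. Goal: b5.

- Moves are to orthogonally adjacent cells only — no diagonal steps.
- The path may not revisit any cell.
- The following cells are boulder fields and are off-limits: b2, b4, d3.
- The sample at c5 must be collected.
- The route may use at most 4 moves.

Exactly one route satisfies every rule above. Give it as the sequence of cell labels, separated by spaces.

The 4-move cap with required stops at c5 leaves no slack for detours.
Route from b3: right to c3, 2× down (reaching c5), left to b5 — 4 moves in all.
Check: all required cells visited; 4 ≤ 4 moves.

b3 c3 c4 c5 b5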